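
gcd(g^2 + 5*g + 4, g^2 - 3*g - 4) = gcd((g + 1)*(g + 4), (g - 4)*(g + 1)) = g + 1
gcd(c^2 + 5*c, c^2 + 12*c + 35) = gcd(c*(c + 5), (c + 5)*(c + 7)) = c + 5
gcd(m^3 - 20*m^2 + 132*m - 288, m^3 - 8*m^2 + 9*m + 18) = m - 6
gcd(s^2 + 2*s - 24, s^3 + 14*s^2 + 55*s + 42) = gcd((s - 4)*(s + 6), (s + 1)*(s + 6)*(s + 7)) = s + 6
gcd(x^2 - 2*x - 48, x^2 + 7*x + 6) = x + 6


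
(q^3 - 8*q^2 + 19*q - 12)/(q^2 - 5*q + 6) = (q^2 - 5*q + 4)/(q - 2)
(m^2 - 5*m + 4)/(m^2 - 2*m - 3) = (-m^2 + 5*m - 4)/(-m^2 + 2*m + 3)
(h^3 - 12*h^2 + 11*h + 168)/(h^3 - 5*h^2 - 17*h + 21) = (h - 8)/(h - 1)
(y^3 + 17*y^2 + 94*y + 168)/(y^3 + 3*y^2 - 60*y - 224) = (y + 6)/(y - 8)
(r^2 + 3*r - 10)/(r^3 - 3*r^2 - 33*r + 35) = (r - 2)/(r^2 - 8*r + 7)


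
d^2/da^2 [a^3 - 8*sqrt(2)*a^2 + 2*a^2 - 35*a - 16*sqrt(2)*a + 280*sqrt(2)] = 6*a - 16*sqrt(2) + 4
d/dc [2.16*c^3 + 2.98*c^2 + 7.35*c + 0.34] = 6.48*c^2 + 5.96*c + 7.35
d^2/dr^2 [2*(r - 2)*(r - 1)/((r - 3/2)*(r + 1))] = 16*(-5*r^3 + 21*r^2 - 33*r + 16)/(8*r^6 - 12*r^5 - 30*r^4 + 35*r^3 + 45*r^2 - 27*r - 27)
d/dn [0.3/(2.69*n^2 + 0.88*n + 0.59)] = (-1.614*n - 0.264)/(2.69*n^2 + 0.88*n + 0.59)^2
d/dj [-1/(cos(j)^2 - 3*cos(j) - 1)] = (3 - 2*cos(j))*sin(j)/(sin(j)^2 + 3*cos(j))^2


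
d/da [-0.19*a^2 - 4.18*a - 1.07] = -0.38*a - 4.18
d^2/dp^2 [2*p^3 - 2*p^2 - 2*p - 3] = 12*p - 4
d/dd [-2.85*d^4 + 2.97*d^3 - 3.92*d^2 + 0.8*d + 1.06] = -11.4*d^3 + 8.91*d^2 - 7.84*d + 0.8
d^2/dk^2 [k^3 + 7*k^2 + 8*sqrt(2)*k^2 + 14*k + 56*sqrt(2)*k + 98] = 6*k + 14 + 16*sqrt(2)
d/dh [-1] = 0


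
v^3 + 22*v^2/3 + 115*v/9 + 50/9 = (v + 2/3)*(v + 5/3)*(v + 5)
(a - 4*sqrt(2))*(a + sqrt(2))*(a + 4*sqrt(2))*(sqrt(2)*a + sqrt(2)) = sqrt(2)*a^4 + sqrt(2)*a^3 + 2*a^3 - 32*sqrt(2)*a^2 + 2*a^2 - 64*a - 32*sqrt(2)*a - 64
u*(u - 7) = u^2 - 7*u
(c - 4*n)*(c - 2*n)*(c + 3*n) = c^3 - 3*c^2*n - 10*c*n^2 + 24*n^3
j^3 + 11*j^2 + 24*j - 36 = (j - 1)*(j + 6)^2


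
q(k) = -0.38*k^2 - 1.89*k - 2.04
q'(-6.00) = 2.67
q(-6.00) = -4.38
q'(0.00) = -1.89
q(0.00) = -2.04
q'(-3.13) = 0.49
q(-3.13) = 0.15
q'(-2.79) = 0.23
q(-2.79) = 0.28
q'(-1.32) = -0.89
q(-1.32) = -0.21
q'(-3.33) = 0.64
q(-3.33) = 0.04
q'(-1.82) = -0.51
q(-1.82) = 0.14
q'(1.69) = -3.17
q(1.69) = -6.32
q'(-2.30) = -0.14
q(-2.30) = 0.30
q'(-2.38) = -0.08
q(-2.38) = 0.31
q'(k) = -0.76*k - 1.89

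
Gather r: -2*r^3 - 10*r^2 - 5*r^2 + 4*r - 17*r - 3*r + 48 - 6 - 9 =-2*r^3 - 15*r^2 - 16*r + 33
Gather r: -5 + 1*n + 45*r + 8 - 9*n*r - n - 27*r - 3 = r*(18 - 9*n)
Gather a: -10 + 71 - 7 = 54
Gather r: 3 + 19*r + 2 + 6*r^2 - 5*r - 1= 6*r^2 + 14*r + 4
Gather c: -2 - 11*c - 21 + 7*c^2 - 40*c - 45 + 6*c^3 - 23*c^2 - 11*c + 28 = 6*c^3 - 16*c^2 - 62*c - 40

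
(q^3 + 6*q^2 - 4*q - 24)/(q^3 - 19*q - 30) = (q^2 + 4*q - 12)/(q^2 - 2*q - 15)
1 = 1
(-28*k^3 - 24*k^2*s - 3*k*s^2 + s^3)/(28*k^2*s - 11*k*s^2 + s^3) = (4*k^2 + 4*k*s + s^2)/(s*(-4*k + s))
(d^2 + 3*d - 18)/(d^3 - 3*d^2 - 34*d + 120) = (d - 3)/(d^2 - 9*d + 20)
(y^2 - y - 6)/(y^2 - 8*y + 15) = (y + 2)/(y - 5)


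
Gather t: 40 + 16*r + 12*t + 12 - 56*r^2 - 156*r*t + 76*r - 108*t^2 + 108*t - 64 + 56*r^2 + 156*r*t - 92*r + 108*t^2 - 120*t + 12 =0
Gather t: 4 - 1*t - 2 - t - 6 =-2*t - 4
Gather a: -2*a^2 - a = -2*a^2 - a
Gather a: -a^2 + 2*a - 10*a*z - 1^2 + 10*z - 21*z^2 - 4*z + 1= -a^2 + a*(2 - 10*z) - 21*z^2 + 6*z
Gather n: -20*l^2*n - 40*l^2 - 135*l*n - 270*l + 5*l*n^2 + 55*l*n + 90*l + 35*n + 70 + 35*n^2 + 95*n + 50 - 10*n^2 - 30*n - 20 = -40*l^2 - 180*l + n^2*(5*l + 25) + n*(-20*l^2 - 80*l + 100) + 100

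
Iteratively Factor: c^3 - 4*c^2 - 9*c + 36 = (c - 4)*(c^2 - 9) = (c - 4)*(c + 3)*(c - 3)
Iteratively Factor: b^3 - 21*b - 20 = (b + 1)*(b^2 - b - 20) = (b + 1)*(b + 4)*(b - 5)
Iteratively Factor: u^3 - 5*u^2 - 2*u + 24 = (u + 2)*(u^2 - 7*u + 12) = (u - 3)*(u + 2)*(u - 4)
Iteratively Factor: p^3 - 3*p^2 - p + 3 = (p + 1)*(p^2 - 4*p + 3) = (p - 1)*(p + 1)*(p - 3)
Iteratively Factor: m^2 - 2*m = (m - 2)*(m)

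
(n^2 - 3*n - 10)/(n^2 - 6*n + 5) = (n + 2)/(n - 1)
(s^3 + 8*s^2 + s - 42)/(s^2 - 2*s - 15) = (s^2 + 5*s - 14)/(s - 5)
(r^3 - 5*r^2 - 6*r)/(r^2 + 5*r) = (r^2 - 5*r - 6)/(r + 5)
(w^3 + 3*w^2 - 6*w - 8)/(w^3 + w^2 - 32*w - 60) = (w^3 + 3*w^2 - 6*w - 8)/(w^3 + w^2 - 32*w - 60)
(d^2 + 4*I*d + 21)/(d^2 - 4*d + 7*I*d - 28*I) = (d - 3*I)/(d - 4)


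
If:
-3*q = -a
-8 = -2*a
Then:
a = 4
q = 4/3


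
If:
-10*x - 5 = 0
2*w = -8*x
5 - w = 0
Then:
No Solution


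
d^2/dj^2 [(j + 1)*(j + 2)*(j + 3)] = 6*j + 12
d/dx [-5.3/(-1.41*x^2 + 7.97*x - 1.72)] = (42.241 - 14.946*x)/(1.41*x^2 - 7.97*x + 1.72)^2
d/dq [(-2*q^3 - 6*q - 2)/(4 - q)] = 2*(2*q^3 - 12*q^2 - 13)/(q^2 - 8*q + 16)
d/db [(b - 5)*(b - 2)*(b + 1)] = 3*b^2 - 12*b + 3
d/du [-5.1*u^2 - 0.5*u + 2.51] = -10.2*u - 0.5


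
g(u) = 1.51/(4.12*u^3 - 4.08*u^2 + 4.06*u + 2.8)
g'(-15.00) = -0.00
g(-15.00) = -0.00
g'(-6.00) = -0.00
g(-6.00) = -0.00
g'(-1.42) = -0.12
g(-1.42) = -0.07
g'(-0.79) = -1.11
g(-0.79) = -0.30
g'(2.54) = -0.03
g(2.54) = 0.03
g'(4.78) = -0.00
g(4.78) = 0.00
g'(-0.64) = -3.33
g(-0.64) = -0.59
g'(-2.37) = -0.02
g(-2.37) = -0.02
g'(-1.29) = -0.16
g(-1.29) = -0.08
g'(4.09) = -0.00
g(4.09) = 0.01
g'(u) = 1.51*(-12.36*u^2 + 8.16*u - 4.06)/(4.12*u^3 - 4.08*u^2 + 4.06*u + 2.8)^2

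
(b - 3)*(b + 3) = b^2 - 9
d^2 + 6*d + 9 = (d + 3)^2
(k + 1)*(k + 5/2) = k^2 + 7*k/2 + 5/2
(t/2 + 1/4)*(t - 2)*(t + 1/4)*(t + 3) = t^4/2 + 7*t^3/8 - 41*t^2/16 - 35*t/16 - 3/8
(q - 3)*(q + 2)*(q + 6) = q^3 + 5*q^2 - 12*q - 36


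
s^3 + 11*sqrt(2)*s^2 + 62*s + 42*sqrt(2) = (s + sqrt(2))*(s + 3*sqrt(2))*(s + 7*sqrt(2))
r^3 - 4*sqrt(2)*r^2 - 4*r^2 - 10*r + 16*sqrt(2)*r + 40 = (r - 4)*(r - 5*sqrt(2))*(r + sqrt(2))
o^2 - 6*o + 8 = (o - 4)*(o - 2)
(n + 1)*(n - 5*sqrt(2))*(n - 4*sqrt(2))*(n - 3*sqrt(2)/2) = n^4 - 21*sqrt(2)*n^3/2 + n^3 - 21*sqrt(2)*n^2/2 + 67*n^2 - 60*sqrt(2)*n + 67*n - 60*sqrt(2)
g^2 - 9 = (g - 3)*(g + 3)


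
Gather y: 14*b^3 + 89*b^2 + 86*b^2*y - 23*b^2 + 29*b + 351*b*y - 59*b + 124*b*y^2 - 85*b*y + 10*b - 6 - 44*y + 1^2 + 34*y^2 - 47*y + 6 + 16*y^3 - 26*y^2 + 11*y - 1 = 14*b^3 + 66*b^2 - 20*b + 16*y^3 + y^2*(124*b + 8) + y*(86*b^2 + 266*b - 80)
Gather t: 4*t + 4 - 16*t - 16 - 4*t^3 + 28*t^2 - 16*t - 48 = -4*t^3 + 28*t^2 - 28*t - 60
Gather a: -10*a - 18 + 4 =-10*a - 14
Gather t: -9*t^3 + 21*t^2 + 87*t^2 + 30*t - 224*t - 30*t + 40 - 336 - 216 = -9*t^3 + 108*t^2 - 224*t - 512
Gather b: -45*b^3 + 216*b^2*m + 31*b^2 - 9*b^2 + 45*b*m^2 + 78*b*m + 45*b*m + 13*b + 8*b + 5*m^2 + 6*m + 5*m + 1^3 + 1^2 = -45*b^3 + b^2*(216*m + 22) + b*(45*m^2 + 123*m + 21) + 5*m^2 + 11*m + 2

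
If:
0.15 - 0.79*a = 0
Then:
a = 0.19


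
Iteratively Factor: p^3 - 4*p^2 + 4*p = (p - 2)*(p^2 - 2*p) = p*(p - 2)*(p - 2)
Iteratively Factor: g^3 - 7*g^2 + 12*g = (g)*(g^2 - 7*g + 12) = g*(g - 3)*(g - 4)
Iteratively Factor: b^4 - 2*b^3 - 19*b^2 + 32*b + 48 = (b - 3)*(b^3 + b^2 - 16*b - 16) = (b - 3)*(b + 1)*(b^2 - 16) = (b - 4)*(b - 3)*(b + 1)*(b + 4)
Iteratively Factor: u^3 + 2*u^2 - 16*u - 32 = (u + 2)*(u^2 - 16) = (u - 4)*(u + 2)*(u + 4)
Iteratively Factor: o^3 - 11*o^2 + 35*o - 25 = (o - 5)*(o^2 - 6*o + 5) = (o - 5)*(o - 1)*(o - 5)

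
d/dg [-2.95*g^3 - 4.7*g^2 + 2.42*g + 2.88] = -8.85*g^2 - 9.4*g + 2.42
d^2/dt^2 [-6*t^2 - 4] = -12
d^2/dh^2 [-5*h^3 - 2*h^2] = -30*h - 4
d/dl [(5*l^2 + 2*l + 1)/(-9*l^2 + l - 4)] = (23*l^2 - 22*l - 9)/(81*l^4 - 18*l^3 + 73*l^2 - 8*l + 16)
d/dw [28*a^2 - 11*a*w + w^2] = -11*a + 2*w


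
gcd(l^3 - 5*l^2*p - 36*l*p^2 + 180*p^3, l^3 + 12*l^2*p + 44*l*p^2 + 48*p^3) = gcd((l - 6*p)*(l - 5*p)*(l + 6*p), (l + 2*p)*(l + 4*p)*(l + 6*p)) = l + 6*p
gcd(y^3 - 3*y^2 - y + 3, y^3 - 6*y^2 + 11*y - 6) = y^2 - 4*y + 3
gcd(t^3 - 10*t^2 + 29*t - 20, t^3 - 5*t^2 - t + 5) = t^2 - 6*t + 5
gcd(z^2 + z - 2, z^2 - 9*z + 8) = z - 1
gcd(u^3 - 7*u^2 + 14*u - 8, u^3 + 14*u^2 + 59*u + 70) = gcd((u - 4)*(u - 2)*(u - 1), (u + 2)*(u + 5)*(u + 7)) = 1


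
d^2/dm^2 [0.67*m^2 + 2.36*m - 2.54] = 1.34000000000000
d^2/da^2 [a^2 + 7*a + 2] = 2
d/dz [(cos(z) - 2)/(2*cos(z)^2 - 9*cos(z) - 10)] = (-8*cos(z) + cos(2*z) + 29)*sin(z)/(9*cos(z) - cos(2*z) + 9)^2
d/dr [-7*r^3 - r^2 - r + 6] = -21*r^2 - 2*r - 1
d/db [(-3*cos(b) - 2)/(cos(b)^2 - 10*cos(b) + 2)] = (-3*cos(b)^2 - 4*cos(b) + 26)*sin(b)/(sin(b)^2 + 10*cos(b) - 3)^2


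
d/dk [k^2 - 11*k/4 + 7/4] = 2*k - 11/4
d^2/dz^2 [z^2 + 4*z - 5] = 2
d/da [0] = 0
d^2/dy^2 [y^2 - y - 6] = 2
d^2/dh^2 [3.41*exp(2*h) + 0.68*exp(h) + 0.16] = (13.64*exp(h) + 0.68)*exp(h)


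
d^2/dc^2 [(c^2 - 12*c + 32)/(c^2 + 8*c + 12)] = 40*(-c^3 + 3*c^2 + 60*c + 148)/(c^6 + 24*c^5 + 228*c^4 + 1088*c^3 + 2736*c^2 + 3456*c + 1728)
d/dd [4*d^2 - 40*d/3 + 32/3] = 8*d - 40/3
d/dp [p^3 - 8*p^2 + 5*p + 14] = 3*p^2 - 16*p + 5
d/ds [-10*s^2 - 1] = -20*s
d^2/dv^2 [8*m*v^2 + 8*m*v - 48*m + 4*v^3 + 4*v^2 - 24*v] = 16*m + 24*v + 8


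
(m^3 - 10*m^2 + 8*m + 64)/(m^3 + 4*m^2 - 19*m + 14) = (m^3 - 10*m^2 + 8*m + 64)/(m^3 + 4*m^2 - 19*m + 14)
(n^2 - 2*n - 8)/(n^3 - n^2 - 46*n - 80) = (n - 4)/(n^2 - 3*n - 40)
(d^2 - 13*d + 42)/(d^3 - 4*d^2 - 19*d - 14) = (d - 6)/(d^2 + 3*d + 2)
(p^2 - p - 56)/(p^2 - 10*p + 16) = (p + 7)/(p - 2)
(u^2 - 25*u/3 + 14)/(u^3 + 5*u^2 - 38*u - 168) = (u - 7/3)/(u^2 + 11*u + 28)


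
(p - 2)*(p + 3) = p^2 + p - 6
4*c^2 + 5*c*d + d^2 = (c + d)*(4*c + d)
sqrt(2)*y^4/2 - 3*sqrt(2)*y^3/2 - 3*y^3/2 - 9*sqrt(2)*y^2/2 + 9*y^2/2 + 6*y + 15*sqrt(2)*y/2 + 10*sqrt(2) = (y - 4)*(y - 5*sqrt(2)/2)*(y + sqrt(2))*(sqrt(2)*y/2 + sqrt(2)/2)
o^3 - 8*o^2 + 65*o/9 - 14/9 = (o - 7)*(o - 2/3)*(o - 1/3)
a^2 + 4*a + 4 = (a + 2)^2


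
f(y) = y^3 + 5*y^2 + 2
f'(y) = 3*y^2 + 10*y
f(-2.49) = 17.56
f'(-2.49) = -6.30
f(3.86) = 134.01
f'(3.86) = 83.30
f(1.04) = 8.53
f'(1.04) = 13.64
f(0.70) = 4.79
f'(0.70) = 8.47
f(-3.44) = 20.46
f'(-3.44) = 1.10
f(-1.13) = 6.94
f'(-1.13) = -7.47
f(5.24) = 283.17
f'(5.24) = 134.77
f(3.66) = 118.01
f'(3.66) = 76.79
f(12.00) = 2450.00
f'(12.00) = 552.00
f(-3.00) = 20.00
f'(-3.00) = -3.00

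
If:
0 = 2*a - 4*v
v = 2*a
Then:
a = 0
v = 0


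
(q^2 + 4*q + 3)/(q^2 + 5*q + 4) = (q + 3)/(q + 4)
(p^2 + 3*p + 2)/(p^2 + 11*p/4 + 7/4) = 4*(p + 2)/(4*p + 7)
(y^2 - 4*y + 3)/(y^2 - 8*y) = (y^2 - 4*y + 3)/(y*(y - 8))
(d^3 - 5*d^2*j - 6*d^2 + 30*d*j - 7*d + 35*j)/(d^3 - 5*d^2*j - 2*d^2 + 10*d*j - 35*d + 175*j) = (d + 1)/(d + 5)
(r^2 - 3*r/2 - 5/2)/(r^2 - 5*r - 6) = (r - 5/2)/(r - 6)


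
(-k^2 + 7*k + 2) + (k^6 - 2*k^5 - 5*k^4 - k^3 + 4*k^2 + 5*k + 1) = k^6 - 2*k^5 - 5*k^4 - k^3 + 3*k^2 + 12*k + 3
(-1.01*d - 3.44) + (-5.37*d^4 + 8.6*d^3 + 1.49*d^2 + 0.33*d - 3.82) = -5.37*d^4 + 8.6*d^3 + 1.49*d^2 - 0.68*d - 7.26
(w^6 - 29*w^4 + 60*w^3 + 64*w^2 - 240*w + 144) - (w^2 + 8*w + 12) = w^6 - 29*w^4 + 60*w^3 + 63*w^2 - 248*w + 132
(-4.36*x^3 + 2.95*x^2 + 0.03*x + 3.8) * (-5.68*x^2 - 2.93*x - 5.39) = 24.7648*x^5 - 3.9812*x^4 + 14.6865*x^3 - 37.5724*x^2 - 11.2957*x - 20.482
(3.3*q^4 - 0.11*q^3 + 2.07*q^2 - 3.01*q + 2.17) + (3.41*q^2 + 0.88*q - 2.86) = 3.3*q^4 - 0.11*q^3 + 5.48*q^2 - 2.13*q - 0.69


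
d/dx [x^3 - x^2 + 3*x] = 3*x^2 - 2*x + 3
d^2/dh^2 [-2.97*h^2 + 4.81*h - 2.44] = -5.94000000000000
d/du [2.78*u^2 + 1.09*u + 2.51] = 5.56*u + 1.09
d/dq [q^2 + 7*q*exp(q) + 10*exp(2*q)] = 7*q*exp(q) + 2*q + 20*exp(2*q) + 7*exp(q)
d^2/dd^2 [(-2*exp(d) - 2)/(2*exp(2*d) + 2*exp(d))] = -exp(-d)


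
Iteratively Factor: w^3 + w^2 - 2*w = (w)*(w^2 + w - 2) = w*(w + 2)*(w - 1)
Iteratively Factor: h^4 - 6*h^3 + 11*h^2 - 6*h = (h - 2)*(h^3 - 4*h^2 + 3*h) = (h - 3)*(h - 2)*(h^2 - h) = h*(h - 3)*(h - 2)*(h - 1)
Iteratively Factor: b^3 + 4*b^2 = (b)*(b^2 + 4*b) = b^2*(b + 4)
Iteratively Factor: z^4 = (z)*(z^3) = z^2*(z^2) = z^3*(z)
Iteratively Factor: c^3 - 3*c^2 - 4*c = (c)*(c^2 - 3*c - 4) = c*(c + 1)*(c - 4)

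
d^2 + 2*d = d*(d + 2)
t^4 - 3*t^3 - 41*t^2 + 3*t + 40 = (t - 8)*(t - 1)*(t + 1)*(t + 5)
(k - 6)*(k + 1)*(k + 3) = k^3 - 2*k^2 - 21*k - 18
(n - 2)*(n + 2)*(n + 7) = n^3 + 7*n^2 - 4*n - 28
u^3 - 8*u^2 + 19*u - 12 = (u - 4)*(u - 3)*(u - 1)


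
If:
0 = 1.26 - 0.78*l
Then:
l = 1.62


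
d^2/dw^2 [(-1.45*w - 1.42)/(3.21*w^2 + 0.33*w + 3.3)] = (-(1.45*w + 1.42)*(6.42*w + 0.33)*(12.84*w + 0.66) + (27.927*w + 10.0734)*(3.21*w^2 + 0.33*w + 3.3))/(3.21*w^2 + 0.33*w + 3.3)^3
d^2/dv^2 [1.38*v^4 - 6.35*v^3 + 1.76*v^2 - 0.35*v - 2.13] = 16.56*v^2 - 38.1*v + 3.52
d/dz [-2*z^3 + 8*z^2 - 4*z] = -6*z^2 + 16*z - 4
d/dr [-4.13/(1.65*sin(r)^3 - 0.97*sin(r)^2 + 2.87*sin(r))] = (2.48194102150081*cos(r) - 0.97272031953769/tan(r) + 1.4390243902439*cos(r)/sin(r)^2)/(0.574912891986063*sin(r)^2 - 0.337979094076655*sin(r) + 1.0)^2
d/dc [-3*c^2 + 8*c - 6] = 8 - 6*c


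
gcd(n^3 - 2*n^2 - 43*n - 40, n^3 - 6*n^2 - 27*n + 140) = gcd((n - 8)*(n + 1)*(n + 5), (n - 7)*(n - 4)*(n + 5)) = n + 5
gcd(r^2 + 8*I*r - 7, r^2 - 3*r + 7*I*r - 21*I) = r + 7*I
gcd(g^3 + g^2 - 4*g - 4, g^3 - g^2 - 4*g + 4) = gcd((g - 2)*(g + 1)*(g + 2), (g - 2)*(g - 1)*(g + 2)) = g^2 - 4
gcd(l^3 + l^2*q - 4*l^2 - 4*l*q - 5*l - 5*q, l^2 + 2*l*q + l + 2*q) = l + 1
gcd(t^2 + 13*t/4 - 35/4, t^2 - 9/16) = 1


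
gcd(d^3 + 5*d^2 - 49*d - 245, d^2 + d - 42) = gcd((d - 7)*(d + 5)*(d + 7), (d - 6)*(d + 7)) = d + 7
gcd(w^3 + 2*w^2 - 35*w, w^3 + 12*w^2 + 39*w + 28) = w + 7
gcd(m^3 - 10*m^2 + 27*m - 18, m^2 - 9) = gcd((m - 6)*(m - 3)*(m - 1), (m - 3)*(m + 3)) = m - 3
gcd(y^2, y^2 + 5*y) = y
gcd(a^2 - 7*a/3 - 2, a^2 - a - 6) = a - 3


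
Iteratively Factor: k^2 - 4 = (k + 2)*(k - 2)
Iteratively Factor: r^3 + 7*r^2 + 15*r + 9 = (r + 1)*(r^2 + 6*r + 9) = (r + 1)*(r + 3)*(r + 3)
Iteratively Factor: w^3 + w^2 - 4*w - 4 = (w + 1)*(w^2 - 4) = (w + 1)*(w + 2)*(w - 2)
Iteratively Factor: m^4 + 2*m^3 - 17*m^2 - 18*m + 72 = (m + 4)*(m^3 - 2*m^2 - 9*m + 18) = (m - 3)*(m + 4)*(m^2 + m - 6) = (m - 3)*(m + 3)*(m + 4)*(m - 2)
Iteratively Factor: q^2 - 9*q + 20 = (q - 5)*(q - 4)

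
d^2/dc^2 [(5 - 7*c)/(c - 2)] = -18/(c - 2)^3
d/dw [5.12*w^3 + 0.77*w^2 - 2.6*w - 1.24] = 15.36*w^2 + 1.54*w - 2.6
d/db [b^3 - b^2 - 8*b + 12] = 3*b^2 - 2*b - 8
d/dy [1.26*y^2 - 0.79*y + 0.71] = 2.52*y - 0.79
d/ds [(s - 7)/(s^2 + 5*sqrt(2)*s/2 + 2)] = 2*(2*s^2 + 5*sqrt(2)*s - (s - 7)*(4*s + 5*sqrt(2)) + 4)/(2*s^2 + 5*sqrt(2)*s + 4)^2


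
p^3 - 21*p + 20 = (p - 4)*(p - 1)*(p + 5)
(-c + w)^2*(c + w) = c^3 - c^2*w - c*w^2 + w^3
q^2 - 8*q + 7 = (q - 7)*(q - 1)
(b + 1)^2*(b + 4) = b^3 + 6*b^2 + 9*b + 4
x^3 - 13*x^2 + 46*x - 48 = (x - 8)*(x - 3)*(x - 2)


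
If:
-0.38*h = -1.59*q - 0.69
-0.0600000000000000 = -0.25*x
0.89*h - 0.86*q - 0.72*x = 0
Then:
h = -0.29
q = -0.50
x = 0.24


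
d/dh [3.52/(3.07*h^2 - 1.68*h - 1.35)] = (5.9136 - 21.6128*h)/(-3.07*h^2 + 1.68*h + 1.35)^2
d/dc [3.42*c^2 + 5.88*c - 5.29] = 6.84*c + 5.88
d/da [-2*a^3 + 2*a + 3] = 2 - 6*a^2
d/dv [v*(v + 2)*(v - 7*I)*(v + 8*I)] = 4*v^3 + 3*v^2*(2 + I) + 4*v*(28 + I) + 112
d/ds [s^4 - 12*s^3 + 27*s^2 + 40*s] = 4*s^3 - 36*s^2 + 54*s + 40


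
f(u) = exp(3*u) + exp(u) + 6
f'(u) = 3*exp(3*u) + exp(u)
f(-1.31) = 6.29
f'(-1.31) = 0.33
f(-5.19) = 6.01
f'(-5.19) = 0.01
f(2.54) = 2057.24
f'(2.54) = 6128.37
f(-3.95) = 6.02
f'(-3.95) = 0.02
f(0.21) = 9.11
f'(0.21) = 6.87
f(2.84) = 5037.17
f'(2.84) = 15059.28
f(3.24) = 16678.78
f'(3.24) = 49967.27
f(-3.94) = 6.02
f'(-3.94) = 0.02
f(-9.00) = 6.00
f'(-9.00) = 0.00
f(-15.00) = 6.00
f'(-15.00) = 0.00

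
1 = 1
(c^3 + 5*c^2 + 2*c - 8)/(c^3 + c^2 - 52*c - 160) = (c^2 + c - 2)/(c^2 - 3*c - 40)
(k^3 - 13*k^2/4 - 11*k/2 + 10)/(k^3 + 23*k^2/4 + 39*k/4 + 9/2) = (4*k^2 - 21*k + 20)/(4*k^2 + 15*k + 9)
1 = 1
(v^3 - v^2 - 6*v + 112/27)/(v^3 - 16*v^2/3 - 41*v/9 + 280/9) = (v - 2/3)/(v - 5)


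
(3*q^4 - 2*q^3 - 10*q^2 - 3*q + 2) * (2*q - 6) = 6*q^5 - 22*q^4 - 8*q^3 + 54*q^2 + 22*q - 12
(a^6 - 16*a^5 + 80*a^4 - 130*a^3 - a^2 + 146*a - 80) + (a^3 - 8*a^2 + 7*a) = a^6 - 16*a^5 + 80*a^4 - 129*a^3 - 9*a^2 + 153*a - 80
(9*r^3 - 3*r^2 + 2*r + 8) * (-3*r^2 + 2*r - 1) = -27*r^5 + 27*r^4 - 21*r^3 - 17*r^2 + 14*r - 8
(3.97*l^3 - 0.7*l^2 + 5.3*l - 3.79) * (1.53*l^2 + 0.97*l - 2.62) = 6.0741*l^5 + 2.7799*l^4 - 2.9714*l^3 + 1.1763*l^2 - 17.5623*l + 9.9298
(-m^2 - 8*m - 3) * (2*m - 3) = -2*m^3 - 13*m^2 + 18*m + 9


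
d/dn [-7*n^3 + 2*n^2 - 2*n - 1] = -21*n^2 + 4*n - 2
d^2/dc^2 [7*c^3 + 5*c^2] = 42*c + 10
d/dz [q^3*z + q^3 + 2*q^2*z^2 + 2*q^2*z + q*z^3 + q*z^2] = q*(q^2 + 4*q*z + 2*q + 3*z^2 + 2*z)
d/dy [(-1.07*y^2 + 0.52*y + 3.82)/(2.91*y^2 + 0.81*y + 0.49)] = (-2.3799*y^2 - 23.281*y - 2.8394)/(8.4681*y^4 + 4.7142*y^3 + 3.5079*y^2 + 0.7938*y + 0.2401)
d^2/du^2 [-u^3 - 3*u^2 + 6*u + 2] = -6*u - 6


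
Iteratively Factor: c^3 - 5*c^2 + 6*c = (c - 2)*(c^2 - 3*c) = c*(c - 2)*(c - 3)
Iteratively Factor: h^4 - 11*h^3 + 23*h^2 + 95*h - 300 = (h - 5)*(h^3 - 6*h^2 - 7*h + 60) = (h - 5)^2*(h^2 - h - 12) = (h - 5)^2*(h + 3)*(h - 4)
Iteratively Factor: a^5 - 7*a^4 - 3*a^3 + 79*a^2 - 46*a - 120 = (a - 2)*(a^4 - 5*a^3 - 13*a^2 + 53*a + 60) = (a - 2)*(a + 3)*(a^3 - 8*a^2 + 11*a + 20) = (a - 4)*(a - 2)*(a + 3)*(a^2 - 4*a - 5) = (a - 4)*(a - 2)*(a + 1)*(a + 3)*(a - 5)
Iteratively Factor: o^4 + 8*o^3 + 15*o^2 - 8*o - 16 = (o + 1)*(o^3 + 7*o^2 + 8*o - 16) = (o + 1)*(o + 4)*(o^2 + 3*o - 4) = (o + 1)*(o + 4)^2*(o - 1)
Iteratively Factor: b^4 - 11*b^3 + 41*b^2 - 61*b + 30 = (b - 5)*(b^3 - 6*b^2 + 11*b - 6) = (b - 5)*(b - 3)*(b^2 - 3*b + 2) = (b - 5)*(b - 3)*(b - 2)*(b - 1)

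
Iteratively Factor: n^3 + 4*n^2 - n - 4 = (n + 4)*(n^2 - 1) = (n + 1)*(n + 4)*(n - 1)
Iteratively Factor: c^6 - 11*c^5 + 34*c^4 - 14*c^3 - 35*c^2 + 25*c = (c - 5)*(c^5 - 6*c^4 + 4*c^3 + 6*c^2 - 5*c) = (c - 5)*(c + 1)*(c^4 - 7*c^3 + 11*c^2 - 5*c) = c*(c - 5)*(c + 1)*(c^3 - 7*c^2 + 11*c - 5) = c*(c - 5)^2*(c + 1)*(c^2 - 2*c + 1) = c*(c - 5)^2*(c - 1)*(c + 1)*(c - 1)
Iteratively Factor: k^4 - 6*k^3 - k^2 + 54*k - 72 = (k - 2)*(k^3 - 4*k^2 - 9*k + 36) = (k - 2)*(k + 3)*(k^2 - 7*k + 12) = (k - 4)*(k - 2)*(k + 3)*(k - 3)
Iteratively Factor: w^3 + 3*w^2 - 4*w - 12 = (w - 2)*(w^2 + 5*w + 6) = (w - 2)*(w + 3)*(w + 2)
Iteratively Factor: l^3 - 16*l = (l - 4)*(l^2 + 4*l) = (l - 4)*(l + 4)*(l)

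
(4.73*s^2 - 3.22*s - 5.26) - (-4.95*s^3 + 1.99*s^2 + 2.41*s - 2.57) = 4.95*s^3 + 2.74*s^2 - 5.63*s - 2.69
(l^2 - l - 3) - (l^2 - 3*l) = 2*l - 3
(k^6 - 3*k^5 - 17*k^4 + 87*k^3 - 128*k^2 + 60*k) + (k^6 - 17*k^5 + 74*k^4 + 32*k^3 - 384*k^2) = 2*k^6 - 20*k^5 + 57*k^4 + 119*k^3 - 512*k^2 + 60*k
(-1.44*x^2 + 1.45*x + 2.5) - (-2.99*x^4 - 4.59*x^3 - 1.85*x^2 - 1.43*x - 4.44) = 2.99*x^4 + 4.59*x^3 + 0.41*x^2 + 2.88*x + 6.94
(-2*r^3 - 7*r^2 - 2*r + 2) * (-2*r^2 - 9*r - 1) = 4*r^5 + 32*r^4 + 69*r^3 + 21*r^2 - 16*r - 2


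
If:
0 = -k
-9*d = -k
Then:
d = 0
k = 0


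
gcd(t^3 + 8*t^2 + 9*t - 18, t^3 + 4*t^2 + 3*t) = t + 3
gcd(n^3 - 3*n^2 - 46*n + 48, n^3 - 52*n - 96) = n^2 - 2*n - 48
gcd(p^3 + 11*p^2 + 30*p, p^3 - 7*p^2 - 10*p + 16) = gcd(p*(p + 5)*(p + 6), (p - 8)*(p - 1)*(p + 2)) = 1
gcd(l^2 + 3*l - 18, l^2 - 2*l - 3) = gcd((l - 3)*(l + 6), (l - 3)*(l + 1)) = l - 3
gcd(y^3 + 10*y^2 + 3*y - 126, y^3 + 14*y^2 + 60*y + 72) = y + 6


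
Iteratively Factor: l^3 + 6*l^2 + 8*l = (l)*(l^2 + 6*l + 8) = l*(l + 2)*(l + 4)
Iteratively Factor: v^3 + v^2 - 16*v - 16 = (v + 4)*(v^2 - 3*v - 4) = (v - 4)*(v + 4)*(v + 1)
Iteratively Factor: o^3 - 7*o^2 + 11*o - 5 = (o - 1)*(o^2 - 6*o + 5) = (o - 5)*(o - 1)*(o - 1)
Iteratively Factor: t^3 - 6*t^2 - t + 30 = (t + 2)*(t^2 - 8*t + 15) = (t - 3)*(t + 2)*(t - 5)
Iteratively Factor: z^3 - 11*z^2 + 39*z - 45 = (z - 5)*(z^2 - 6*z + 9) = (z - 5)*(z - 3)*(z - 3)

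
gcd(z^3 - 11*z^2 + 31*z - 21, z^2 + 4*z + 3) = 1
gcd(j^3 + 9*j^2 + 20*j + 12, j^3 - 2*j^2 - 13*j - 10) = j^2 + 3*j + 2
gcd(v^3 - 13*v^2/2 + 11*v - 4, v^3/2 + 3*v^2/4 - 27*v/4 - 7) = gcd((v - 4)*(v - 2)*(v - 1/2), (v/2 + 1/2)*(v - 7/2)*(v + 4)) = 1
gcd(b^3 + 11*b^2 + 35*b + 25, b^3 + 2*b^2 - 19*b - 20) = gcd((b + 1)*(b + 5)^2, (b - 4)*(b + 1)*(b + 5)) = b^2 + 6*b + 5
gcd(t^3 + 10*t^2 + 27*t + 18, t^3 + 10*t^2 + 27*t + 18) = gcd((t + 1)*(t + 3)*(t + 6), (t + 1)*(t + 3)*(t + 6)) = t^3 + 10*t^2 + 27*t + 18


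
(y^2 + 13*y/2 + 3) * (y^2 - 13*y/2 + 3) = y^4 - 145*y^2/4 + 9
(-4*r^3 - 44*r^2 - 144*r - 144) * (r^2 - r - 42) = -4*r^5 - 40*r^4 + 68*r^3 + 1848*r^2 + 6192*r + 6048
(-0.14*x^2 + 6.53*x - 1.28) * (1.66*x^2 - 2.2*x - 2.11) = -0.2324*x^4 + 11.1478*x^3 - 16.1954*x^2 - 10.9623*x + 2.7008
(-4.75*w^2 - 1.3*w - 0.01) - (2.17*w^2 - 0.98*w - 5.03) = -6.92*w^2 - 0.32*w + 5.02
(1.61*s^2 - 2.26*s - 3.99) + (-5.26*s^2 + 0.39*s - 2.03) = -3.65*s^2 - 1.87*s - 6.02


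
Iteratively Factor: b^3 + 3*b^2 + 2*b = (b)*(b^2 + 3*b + 2) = b*(b + 2)*(b + 1)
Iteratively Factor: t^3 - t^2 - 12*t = (t + 3)*(t^2 - 4*t) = t*(t + 3)*(t - 4)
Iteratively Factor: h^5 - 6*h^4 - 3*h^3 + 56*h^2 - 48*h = (h + 3)*(h^4 - 9*h^3 + 24*h^2 - 16*h) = (h - 4)*(h + 3)*(h^3 - 5*h^2 + 4*h) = (h - 4)^2*(h + 3)*(h^2 - h) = (h - 4)^2*(h - 1)*(h + 3)*(h)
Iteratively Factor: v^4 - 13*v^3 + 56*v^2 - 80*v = (v - 4)*(v^3 - 9*v^2 + 20*v) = (v - 5)*(v - 4)*(v^2 - 4*v) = v*(v - 5)*(v - 4)*(v - 4)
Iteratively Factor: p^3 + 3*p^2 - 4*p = (p - 1)*(p^2 + 4*p) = (p - 1)*(p + 4)*(p)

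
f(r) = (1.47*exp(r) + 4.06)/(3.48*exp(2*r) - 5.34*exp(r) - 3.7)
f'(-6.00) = 0.00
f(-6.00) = -1.09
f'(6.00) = 0.00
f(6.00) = 0.00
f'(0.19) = -1.20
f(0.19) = -1.15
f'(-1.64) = 0.10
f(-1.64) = -0.94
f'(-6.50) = 0.00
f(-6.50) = -1.10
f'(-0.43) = -0.09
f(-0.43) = -0.88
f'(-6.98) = 0.00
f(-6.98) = -1.10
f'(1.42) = -0.68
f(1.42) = 0.30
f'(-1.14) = 0.08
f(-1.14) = -0.90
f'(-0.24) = -0.22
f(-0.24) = -0.91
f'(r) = (1.47*exp(r) + 4.06)*(-6.96*exp(2*r) + 5.34*exp(r))/(3.48*exp(2*r) - 5.34*exp(r) - 3.7)^2 + 1.47*exp(r)/(3.48*exp(2*r) - 5.34*exp(r) - 3.7) = (-5.1156*exp(2*r) - 28.2576*exp(r) + 16.2414)*exp(r)/(12.1104*exp(4*r) - 37.1664*exp(3*r) + 2.7636*exp(2*r) + 39.516*exp(r) + 13.69)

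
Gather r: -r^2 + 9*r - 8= -r^2 + 9*r - 8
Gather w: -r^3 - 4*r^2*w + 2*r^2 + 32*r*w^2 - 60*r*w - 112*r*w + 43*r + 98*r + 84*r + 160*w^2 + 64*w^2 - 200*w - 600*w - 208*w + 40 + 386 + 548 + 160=-r^3 + 2*r^2 + 225*r + w^2*(32*r + 224) + w*(-4*r^2 - 172*r - 1008) + 1134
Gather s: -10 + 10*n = 10*n - 10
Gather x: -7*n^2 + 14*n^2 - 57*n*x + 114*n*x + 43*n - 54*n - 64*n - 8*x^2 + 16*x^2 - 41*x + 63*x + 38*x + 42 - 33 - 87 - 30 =7*n^2 - 75*n + 8*x^2 + x*(57*n + 60) - 108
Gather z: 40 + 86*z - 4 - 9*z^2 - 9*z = -9*z^2 + 77*z + 36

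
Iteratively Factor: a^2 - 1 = (a + 1)*(a - 1)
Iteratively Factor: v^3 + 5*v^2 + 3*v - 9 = (v + 3)*(v^2 + 2*v - 3) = (v + 3)^2*(v - 1)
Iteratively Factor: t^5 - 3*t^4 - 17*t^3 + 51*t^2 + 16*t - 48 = (t - 4)*(t^4 + t^3 - 13*t^2 - t + 12) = (t - 4)*(t - 3)*(t^3 + 4*t^2 - t - 4) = (t - 4)*(t - 3)*(t + 4)*(t^2 - 1) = (t - 4)*(t - 3)*(t + 1)*(t + 4)*(t - 1)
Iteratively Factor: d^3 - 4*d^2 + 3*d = (d - 3)*(d^2 - d) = (d - 3)*(d - 1)*(d)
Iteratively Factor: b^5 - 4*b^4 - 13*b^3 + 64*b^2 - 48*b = (b - 3)*(b^4 - b^3 - 16*b^2 + 16*b) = (b - 3)*(b + 4)*(b^3 - 5*b^2 + 4*b) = (b - 4)*(b - 3)*(b + 4)*(b^2 - b) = (b - 4)*(b - 3)*(b - 1)*(b + 4)*(b)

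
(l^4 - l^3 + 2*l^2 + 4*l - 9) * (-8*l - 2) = -8*l^5 + 6*l^4 - 14*l^3 - 36*l^2 + 64*l + 18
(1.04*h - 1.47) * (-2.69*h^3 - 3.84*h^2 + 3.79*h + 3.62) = -2.7976*h^4 - 0.0392999999999999*h^3 + 9.5864*h^2 - 1.8065*h - 5.3214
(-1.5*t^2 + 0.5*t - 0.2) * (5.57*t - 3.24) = -8.355*t^3 + 7.645*t^2 - 2.734*t + 0.648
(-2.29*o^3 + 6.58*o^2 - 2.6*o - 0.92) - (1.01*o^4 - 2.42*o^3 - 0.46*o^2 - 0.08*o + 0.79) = -1.01*o^4 + 0.13*o^3 + 7.04*o^2 - 2.52*o - 1.71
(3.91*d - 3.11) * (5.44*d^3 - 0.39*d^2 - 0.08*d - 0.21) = 21.2704*d^4 - 18.4433*d^3 + 0.9001*d^2 - 0.5723*d + 0.6531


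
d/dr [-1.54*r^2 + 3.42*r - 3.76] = 3.42 - 3.08*r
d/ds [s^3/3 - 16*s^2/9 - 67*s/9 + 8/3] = s^2 - 32*s/9 - 67/9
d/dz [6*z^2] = 12*z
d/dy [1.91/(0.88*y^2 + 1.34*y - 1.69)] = (-3.3616*y - 2.5594)/(0.88*y^2 + 1.34*y - 1.69)^2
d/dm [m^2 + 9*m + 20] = 2*m + 9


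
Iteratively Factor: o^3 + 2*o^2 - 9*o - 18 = (o - 3)*(o^2 + 5*o + 6) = (o - 3)*(o + 2)*(o + 3)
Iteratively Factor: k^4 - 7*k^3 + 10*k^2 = (k - 5)*(k^3 - 2*k^2) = k*(k - 5)*(k^2 - 2*k) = k*(k - 5)*(k - 2)*(k)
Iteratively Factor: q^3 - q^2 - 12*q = (q + 3)*(q^2 - 4*q) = (q - 4)*(q + 3)*(q)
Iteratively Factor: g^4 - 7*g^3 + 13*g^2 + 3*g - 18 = (g - 3)*(g^3 - 4*g^2 + g + 6) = (g - 3)*(g - 2)*(g^2 - 2*g - 3) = (g - 3)^2*(g - 2)*(g + 1)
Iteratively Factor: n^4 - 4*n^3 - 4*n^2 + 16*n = (n)*(n^3 - 4*n^2 - 4*n + 16) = n*(n + 2)*(n^2 - 6*n + 8) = n*(n - 2)*(n + 2)*(n - 4)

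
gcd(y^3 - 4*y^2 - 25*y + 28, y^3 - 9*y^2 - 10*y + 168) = y^2 - 3*y - 28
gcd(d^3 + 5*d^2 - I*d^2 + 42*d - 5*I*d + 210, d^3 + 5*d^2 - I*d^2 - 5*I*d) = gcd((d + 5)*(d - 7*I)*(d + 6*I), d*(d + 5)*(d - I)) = d + 5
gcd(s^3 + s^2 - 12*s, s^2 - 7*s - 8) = 1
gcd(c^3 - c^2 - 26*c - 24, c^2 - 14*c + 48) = c - 6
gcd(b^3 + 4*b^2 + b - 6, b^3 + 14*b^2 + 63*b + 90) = b + 3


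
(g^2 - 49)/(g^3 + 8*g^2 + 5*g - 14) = (g - 7)/(g^2 + g - 2)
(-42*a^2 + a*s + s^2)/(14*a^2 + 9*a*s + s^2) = (-6*a + s)/(2*a + s)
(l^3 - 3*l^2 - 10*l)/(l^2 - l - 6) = l*(l - 5)/(l - 3)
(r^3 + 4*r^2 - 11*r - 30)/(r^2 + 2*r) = r + 2 - 15/r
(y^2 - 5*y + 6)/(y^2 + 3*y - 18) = (y - 2)/(y + 6)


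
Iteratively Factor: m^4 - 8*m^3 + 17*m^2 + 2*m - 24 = (m + 1)*(m^3 - 9*m^2 + 26*m - 24) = (m - 2)*(m + 1)*(m^2 - 7*m + 12) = (m - 3)*(m - 2)*(m + 1)*(m - 4)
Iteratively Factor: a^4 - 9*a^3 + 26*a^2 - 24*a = (a)*(a^3 - 9*a^2 + 26*a - 24) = a*(a - 3)*(a^2 - 6*a + 8) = a*(a - 4)*(a - 3)*(a - 2)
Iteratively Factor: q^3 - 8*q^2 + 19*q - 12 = (q - 1)*(q^2 - 7*q + 12) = (q - 3)*(q - 1)*(q - 4)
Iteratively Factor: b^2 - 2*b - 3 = (b + 1)*(b - 3)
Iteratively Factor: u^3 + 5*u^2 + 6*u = (u)*(u^2 + 5*u + 6) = u*(u + 2)*(u + 3)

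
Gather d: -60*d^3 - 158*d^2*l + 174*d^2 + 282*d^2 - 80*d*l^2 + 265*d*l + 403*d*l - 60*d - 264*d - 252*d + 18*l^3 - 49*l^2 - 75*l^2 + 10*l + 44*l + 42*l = -60*d^3 + d^2*(456 - 158*l) + d*(-80*l^2 + 668*l - 576) + 18*l^3 - 124*l^2 + 96*l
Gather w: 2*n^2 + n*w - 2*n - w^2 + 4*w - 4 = 2*n^2 - 2*n - w^2 + w*(n + 4) - 4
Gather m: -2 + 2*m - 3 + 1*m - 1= 3*m - 6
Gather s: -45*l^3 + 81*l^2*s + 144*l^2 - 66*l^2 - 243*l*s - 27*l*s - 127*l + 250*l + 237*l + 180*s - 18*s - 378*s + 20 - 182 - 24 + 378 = -45*l^3 + 78*l^2 + 360*l + s*(81*l^2 - 270*l - 216) + 192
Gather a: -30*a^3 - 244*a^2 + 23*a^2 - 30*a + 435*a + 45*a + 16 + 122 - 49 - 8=-30*a^3 - 221*a^2 + 450*a + 81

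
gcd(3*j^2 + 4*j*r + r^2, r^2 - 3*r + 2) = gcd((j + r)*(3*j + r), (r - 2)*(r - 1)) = 1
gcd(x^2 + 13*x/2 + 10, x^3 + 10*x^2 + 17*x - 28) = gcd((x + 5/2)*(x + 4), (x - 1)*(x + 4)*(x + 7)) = x + 4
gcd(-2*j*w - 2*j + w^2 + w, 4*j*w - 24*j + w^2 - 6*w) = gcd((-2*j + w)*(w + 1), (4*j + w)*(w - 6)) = 1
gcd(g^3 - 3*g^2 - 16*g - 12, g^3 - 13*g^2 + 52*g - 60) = g - 6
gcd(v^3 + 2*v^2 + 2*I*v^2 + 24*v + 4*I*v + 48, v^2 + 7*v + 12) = 1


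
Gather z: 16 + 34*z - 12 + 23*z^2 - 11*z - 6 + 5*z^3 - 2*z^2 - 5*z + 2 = 5*z^3 + 21*z^2 + 18*z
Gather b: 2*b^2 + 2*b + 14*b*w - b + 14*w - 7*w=2*b^2 + b*(14*w + 1) + 7*w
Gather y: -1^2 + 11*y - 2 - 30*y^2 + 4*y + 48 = -30*y^2 + 15*y + 45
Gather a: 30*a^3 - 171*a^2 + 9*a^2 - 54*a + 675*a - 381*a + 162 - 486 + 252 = 30*a^3 - 162*a^2 + 240*a - 72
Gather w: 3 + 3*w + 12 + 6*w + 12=9*w + 27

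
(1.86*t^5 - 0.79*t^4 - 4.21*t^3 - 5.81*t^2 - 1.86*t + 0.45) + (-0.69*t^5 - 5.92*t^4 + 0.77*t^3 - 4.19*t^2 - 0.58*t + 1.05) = 1.17*t^5 - 6.71*t^4 - 3.44*t^3 - 10.0*t^2 - 2.44*t + 1.5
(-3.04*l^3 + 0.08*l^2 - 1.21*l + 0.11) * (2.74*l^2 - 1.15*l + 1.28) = -8.3296*l^5 + 3.7152*l^4 - 7.2986*l^3 + 1.7953*l^2 - 1.6753*l + 0.1408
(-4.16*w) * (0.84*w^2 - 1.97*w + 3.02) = -3.4944*w^3 + 8.1952*w^2 - 12.5632*w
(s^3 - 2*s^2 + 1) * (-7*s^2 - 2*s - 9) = -7*s^5 + 12*s^4 - 5*s^3 + 11*s^2 - 2*s - 9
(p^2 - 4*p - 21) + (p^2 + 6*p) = 2*p^2 + 2*p - 21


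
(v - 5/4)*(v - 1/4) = v^2 - 3*v/2 + 5/16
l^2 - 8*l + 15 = (l - 5)*(l - 3)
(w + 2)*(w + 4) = w^2 + 6*w + 8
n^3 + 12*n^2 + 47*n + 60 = (n + 3)*(n + 4)*(n + 5)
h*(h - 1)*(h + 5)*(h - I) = h^4 + 4*h^3 - I*h^3 - 5*h^2 - 4*I*h^2 + 5*I*h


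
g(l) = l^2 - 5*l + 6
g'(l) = 2*l - 5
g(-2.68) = 26.58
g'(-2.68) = -10.36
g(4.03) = 2.09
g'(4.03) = 3.06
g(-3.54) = 36.23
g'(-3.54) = -12.08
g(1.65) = 0.47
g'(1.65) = -1.70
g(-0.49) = 8.69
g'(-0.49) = -5.98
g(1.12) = 1.65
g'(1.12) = -2.76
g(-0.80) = 10.64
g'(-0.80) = -6.60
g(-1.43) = 15.19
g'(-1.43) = -7.86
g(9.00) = 42.00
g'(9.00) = 13.00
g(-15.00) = 306.00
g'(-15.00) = -35.00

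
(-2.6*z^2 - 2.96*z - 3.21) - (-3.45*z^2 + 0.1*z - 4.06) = 0.85*z^2 - 3.06*z + 0.85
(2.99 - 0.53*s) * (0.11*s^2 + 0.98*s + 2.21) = -0.0583*s^3 - 0.1905*s^2 + 1.7589*s + 6.6079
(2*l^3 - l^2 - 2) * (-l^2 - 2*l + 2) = -2*l^5 - 3*l^4 + 6*l^3 + 4*l - 4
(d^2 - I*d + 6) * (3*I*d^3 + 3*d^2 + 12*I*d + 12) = 3*I*d^5 + 6*d^4 + 27*I*d^3 + 42*d^2 + 60*I*d + 72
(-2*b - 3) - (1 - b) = -b - 4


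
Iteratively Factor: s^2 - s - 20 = (s - 5)*(s + 4)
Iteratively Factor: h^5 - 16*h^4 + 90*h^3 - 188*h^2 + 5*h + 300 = (h - 4)*(h^4 - 12*h^3 + 42*h^2 - 20*h - 75) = (h - 4)*(h - 3)*(h^3 - 9*h^2 + 15*h + 25) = (h - 5)*(h - 4)*(h - 3)*(h^2 - 4*h - 5) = (h - 5)*(h - 4)*(h - 3)*(h + 1)*(h - 5)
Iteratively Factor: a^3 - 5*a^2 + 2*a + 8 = (a - 2)*(a^2 - 3*a - 4) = (a - 4)*(a - 2)*(a + 1)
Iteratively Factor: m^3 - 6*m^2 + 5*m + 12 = (m - 4)*(m^2 - 2*m - 3) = (m - 4)*(m + 1)*(m - 3)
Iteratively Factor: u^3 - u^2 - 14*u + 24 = (u - 3)*(u^2 + 2*u - 8) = (u - 3)*(u + 4)*(u - 2)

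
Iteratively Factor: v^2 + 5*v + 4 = (v + 1)*(v + 4)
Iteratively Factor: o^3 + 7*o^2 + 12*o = (o + 4)*(o^2 + 3*o) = o*(o + 4)*(o + 3)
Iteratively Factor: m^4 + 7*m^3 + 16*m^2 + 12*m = (m + 3)*(m^3 + 4*m^2 + 4*m) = m*(m + 3)*(m^2 + 4*m + 4) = m*(m + 2)*(m + 3)*(m + 2)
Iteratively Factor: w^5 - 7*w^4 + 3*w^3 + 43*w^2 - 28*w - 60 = (w - 3)*(w^4 - 4*w^3 - 9*w^2 + 16*w + 20) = (w - 3)*(w + 1)*(w^3 - 5*w^2 - 4*w + 20) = (w - 3)*(w - 2)*(w + 1)*(w^2 - 3*w - 10) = (w - 5)*(w - 3)*(w - 2)*(w + 1)*(w + 2)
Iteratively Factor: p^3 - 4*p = (p + 2)*(p^2 - 2*p) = p*(p + 2)*(p - 2)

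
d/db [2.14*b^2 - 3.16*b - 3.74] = 4.28*b - 3.16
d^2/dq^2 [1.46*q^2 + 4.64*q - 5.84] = 2.92000000000000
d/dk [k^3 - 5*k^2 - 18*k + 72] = 3*k^2 - 10*k - 18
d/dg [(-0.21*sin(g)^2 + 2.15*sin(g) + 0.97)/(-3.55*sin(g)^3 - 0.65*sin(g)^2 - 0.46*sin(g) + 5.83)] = (-0.7455*sin(g)^4 + 15.265*sin(g)^3 + 11.8246*sin(g)^2 - 1.1876*sin(g) + 12.9807)*cos(g)/(12.6025*sin(g)^6 + 4.615*sin(g)^5 + 3.6885*sin(g)^4 - 40.795*sin(g)^3 - 7.3674*sin(g)^2 - 5.3636*sin(g) + 33.9889)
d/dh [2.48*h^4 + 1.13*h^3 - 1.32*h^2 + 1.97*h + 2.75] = 9.92*h^3 + 3.39*h^2 - 2.64*h + 1.97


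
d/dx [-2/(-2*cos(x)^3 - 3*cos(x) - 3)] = 6*(cos(2*x) + 2)*sin(x)/(2*cos(x)^3 + 3*cos(x) + 3)^2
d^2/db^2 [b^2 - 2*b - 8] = 2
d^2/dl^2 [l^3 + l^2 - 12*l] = 6*l + 2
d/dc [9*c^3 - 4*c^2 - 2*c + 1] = 27*c^2 - 8*c - 2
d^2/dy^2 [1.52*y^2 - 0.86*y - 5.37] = 3.04000000000000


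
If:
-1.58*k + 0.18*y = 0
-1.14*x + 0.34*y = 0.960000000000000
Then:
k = 0.113924050632911*y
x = 0.298245614035088*y - 0.842105263157895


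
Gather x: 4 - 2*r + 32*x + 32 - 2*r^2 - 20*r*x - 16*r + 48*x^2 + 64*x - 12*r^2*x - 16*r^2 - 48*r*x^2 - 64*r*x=-18*r^2 - 18*r + x^2*(48 - 48*r) + x*(-12*r^2 - 84*r + 96) + 36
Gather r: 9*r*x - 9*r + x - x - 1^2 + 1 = r*(9*x - 9)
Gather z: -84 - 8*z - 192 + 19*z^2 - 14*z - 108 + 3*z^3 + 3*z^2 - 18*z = 3*z^3 + 22*z^2 - 40*z - 384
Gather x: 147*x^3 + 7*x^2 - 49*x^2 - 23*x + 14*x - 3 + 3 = 147*x^3 - 42*x^2 - 9*x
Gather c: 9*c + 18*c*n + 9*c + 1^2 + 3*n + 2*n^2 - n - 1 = c*(18*n + 18) + 2*n^2 + 2*n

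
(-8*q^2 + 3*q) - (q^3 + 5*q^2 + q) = -q^3 - 13*q^2 + 2*q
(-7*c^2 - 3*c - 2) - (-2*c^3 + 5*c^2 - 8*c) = 2*c^3 - 12*c^2 + 5*c - 2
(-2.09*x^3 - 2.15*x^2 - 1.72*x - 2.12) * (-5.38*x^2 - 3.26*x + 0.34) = 11.2442*x^5 + 18.3804*x^4 + 15.552*x^3 + 16.2818*x^2 + 6.3264*x - 0.7208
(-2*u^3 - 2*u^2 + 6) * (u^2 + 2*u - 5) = -2*u^5 - 6*u^4 + 6*u^3 + 16*u^2 + 12*u - 30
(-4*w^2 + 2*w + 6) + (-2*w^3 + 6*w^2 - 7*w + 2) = -2*w^3 + 2*w^2 - 5*w + 8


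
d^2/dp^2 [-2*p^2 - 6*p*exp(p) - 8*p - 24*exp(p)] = -6*p*exp(p) - 36*exp(p) - 4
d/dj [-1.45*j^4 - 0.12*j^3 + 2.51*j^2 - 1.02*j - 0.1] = -5.8*j^3 - 0.36*j^2 + 5.02*j - 1.02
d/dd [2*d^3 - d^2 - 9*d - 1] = 6*d^2 - 2*d - 9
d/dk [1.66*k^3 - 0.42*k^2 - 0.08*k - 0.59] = 4.98*k^2 - 0.84*k - 0.08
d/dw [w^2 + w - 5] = 2*w + 1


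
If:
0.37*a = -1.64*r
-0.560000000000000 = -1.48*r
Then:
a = -1.68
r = 0.38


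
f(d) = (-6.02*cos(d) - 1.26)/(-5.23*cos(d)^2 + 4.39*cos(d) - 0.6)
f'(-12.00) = 34.09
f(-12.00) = 10.23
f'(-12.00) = 34.09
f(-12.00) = 10.23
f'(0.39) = 11.09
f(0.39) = 6.74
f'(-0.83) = -27808.66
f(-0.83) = 275.26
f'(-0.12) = -2.15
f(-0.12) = 5.18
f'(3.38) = -0.02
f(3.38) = -0.47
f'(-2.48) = -0.00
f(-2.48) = -0.48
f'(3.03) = 0.01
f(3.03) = -0.47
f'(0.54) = 27.98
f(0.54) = 9.42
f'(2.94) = 0.02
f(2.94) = -0.47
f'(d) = (-10.46*sin(d)*cos(d) + 4.39*sin(d))*(-6.02*cos(d) - 1.26)/(-5.23*cos(d)^2 + 4.39*cos(d) - 0.6)^2 + 6.02*sin(d)/(-5.23*cos(d)^2 + 4.39*cos(d) - 0.6)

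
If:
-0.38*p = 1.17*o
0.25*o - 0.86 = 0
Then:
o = 3.44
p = -10.59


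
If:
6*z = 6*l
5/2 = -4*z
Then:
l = -5/8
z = -5/8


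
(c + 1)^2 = c^2 + 2*c + 1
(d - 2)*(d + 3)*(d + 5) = d^3 + 6*d^2 - d - 30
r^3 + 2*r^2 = r^2*(r + 2)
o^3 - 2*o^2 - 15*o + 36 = (o - 3)^2*(o + 4)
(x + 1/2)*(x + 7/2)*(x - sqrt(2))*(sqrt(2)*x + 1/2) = sqrt(2)*x^4 - 3*x^3/2 + 4*sqrt(2)*x^3 - 6*x^2 + 5*sqrt(2)*x^2/4 - 2*sqrt(2)*x - 21*x/8 - 7*sqrt(2)/8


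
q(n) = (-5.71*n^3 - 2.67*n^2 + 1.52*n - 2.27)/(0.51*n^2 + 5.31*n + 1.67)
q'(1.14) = -2.05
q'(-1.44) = 4.23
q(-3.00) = -12.75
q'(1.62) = -2.88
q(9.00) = -48.12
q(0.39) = -0.63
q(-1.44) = -1.43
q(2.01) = -3.91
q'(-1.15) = 3.65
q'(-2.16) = 6.78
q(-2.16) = -5.33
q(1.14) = -1.49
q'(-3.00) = 11.16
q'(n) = (-1.02*n - 5.31)*(-5.71*n^3 - 2.67*n^2 + 1.52*n - 2.27)/(0.51*n^2 + 5.31*n + 1.67)^2 + (-17.13*n^2 - 5.34*n + 1.52)/(0.51*n^2 + 5.31*n + 1.67) = (-2.9121*n^4 - 60.6402*n^3 - 43.56*n^2 - 6.6024*n + 14.5921)/(0.2601*n^4 + 5.4162*n^3 + 29.8995*n^2 + 17.7354*n + 2.7889)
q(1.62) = -2.68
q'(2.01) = -3.44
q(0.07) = -1.07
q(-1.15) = -0.30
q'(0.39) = 0.12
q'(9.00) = -8.12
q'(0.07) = 3.33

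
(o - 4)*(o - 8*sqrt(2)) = o^2 - 8*sqrt(2)*o - 4*o + 32*sqrt(2)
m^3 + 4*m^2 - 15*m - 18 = (m - 3)*(m + 1)*(m + 6)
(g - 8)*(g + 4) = g^2 - 4*g - 32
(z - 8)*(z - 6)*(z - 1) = z^3 - 15*z^2 + 62*z - 48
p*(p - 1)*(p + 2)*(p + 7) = p^4 + 8*p^3 + 5*p^2 - 14*p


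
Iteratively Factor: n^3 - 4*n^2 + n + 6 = (n + 1)*(n^2 - 5*n + 6) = (n - 2)*(n + 1)*(n - 3)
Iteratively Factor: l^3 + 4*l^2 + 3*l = (l + 1)*(l^2 + 3*l) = (l + 1)*(l + 3)*(l)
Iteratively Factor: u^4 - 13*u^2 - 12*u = (u)*(u^3 - 13*u - 12) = u*(u + 3)*(u^2 - 3*u - 4) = u*(u - 4)*(u + 3)*(u + 1)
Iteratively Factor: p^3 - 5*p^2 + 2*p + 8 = (p + 1)*(p^2 - 6*p + 8) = (p - 4)*(p + 1)*(p - 2)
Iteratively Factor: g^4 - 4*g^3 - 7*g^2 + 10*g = (g)*(g^3 - 4*g^2 - 7*g + 10) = g*(g - 1)*(g^2 - 3*g - 10) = g*(g - 5)*(g - 1)*(g + 2)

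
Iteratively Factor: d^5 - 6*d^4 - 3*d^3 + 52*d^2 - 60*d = (d - 5)*(d^4 - d^3 - 8*d^2 + 12*d) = d*(d - 5)*(d^3 - d^2 - 8*d + 12) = d*(d - 5)*(d - 2)*(d^2 + d - 6) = d*(d - 5)*(d - 2)*(d + 3)*(d - 2)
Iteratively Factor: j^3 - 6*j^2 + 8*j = (j - 2)*(j^2 - 4*j) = j*(j - 2)*(j - 4)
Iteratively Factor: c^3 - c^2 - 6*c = (c - 3)*(c^2 + 2*c) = c*(c - 3)*(c + 2)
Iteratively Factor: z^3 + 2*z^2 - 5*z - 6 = (z + 1)*(z^2 + z - 6) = (z + 1)*(z + 3)*(z - 2)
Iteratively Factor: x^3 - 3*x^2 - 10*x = (x)*(x^2 - 3*x - 10) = x*(x + 2)*(x - 5)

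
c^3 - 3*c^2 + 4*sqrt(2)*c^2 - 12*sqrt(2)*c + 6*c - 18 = (c - 3)*(c + sqrt(2))*(c + 3*sqrt(2))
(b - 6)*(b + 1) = b^2 - 5*b - 6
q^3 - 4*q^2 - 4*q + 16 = (q - 4)*(q - 2)*(q + 2)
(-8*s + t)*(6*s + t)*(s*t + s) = -48*s^3*t - 48*s^3 - 2*s^2*t^2 - 2*s^2*t + s*t^3 + s*t^2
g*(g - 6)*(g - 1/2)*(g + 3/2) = g^4 - 5*g^3 - 27*g^2/4 + 9*g/2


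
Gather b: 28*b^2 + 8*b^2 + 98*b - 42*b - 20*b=36*b^2 + 36*b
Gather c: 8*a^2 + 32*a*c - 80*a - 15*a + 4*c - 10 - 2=8*a^2 - 95*a + c*(32*a + 4) - 12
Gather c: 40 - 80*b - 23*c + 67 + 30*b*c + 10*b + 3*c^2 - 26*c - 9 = -70*b + 3*c^2 + c*(30*b - 49) + 98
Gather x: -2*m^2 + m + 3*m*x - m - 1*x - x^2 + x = -2*m^2 + 3*m*x - x^2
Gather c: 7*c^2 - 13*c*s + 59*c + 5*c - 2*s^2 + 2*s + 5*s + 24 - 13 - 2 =7*c^2 + c*(64 - 13*s) - 2*s^2 + 7*s + 9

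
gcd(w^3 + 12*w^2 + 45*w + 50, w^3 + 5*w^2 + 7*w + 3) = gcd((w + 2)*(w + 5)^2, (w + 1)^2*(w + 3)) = 1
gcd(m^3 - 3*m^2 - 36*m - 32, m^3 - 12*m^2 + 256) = m^2 - 4*m - 32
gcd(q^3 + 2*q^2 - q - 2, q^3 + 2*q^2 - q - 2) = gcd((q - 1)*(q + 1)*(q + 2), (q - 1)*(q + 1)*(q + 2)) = q^3 + 2*q^2 - q - 2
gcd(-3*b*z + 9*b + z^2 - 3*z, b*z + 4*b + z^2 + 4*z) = 1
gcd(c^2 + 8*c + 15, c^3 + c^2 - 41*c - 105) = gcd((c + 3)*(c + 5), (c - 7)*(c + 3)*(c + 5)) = c^2 + 8*c + 15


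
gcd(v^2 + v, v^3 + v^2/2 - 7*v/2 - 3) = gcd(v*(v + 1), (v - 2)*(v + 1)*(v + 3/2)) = v + 1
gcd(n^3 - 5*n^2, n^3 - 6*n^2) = n^2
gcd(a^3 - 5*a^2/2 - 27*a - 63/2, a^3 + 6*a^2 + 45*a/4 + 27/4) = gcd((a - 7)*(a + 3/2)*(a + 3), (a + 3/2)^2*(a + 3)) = a^2 + 9*a/2 + 9/2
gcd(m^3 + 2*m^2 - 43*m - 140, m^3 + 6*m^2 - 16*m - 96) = m + 4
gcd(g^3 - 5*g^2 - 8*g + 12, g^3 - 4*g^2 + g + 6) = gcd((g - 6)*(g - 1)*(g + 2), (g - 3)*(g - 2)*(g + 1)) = 1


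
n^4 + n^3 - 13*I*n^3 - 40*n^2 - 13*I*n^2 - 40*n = n*(n + 1)*(n - 8*I)*(n - 5*I)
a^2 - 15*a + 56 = (a - 8)*(a - 7)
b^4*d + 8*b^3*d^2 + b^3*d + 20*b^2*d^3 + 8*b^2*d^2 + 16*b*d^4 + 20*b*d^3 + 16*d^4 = (b + 2*d)^2*(b + 4*d)*(b*d + d)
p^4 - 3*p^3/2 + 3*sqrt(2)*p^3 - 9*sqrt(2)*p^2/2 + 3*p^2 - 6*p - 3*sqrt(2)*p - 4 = (p - 2)*(p + 1/2)*(p + sqrt(2))*(p + 2*sqrt(2))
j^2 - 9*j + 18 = (j - 6)*(j - 3)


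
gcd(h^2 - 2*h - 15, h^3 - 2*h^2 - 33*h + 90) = h - 5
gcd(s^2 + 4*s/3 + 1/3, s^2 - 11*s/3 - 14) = 1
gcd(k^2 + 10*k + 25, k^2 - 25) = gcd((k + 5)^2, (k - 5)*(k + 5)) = k + 5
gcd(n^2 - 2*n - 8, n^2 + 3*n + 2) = n + 2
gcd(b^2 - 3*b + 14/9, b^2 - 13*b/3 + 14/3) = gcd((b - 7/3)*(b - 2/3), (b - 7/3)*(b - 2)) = b - 7/3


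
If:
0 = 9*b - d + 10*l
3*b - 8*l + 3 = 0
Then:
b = 8*l/3 - 1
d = 34*l - 9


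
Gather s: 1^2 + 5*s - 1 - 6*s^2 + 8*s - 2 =-6*s^2 + 13*s - 2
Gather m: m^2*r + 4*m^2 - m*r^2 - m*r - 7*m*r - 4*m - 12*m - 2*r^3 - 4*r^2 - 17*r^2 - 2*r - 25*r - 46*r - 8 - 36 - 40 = m^2*(r + 4) + m*(-r^2 - 8*r - 16) - 2*r^3 - 21*r^2 - 73*r - 84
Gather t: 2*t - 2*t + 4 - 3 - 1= 0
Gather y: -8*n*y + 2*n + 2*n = -8*n*y + 4*n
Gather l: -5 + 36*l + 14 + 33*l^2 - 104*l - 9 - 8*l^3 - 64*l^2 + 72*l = -8*l^3 - 31*l^2 + 4*l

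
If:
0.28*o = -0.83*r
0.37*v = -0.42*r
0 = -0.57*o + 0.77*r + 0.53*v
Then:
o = 0.00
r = 0.00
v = 0.00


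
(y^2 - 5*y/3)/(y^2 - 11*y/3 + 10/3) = y/(y - 2)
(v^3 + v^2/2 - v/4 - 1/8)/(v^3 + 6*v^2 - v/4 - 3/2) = (v + 1/2)/(v + 6)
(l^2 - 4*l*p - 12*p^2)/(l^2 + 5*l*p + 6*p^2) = (l - 6*p)/(l + 3*p)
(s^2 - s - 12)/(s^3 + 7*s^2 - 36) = (s - 4)/(s^2 + 4*s - 12)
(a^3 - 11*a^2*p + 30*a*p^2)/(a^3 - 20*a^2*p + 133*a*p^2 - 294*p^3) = a*(a - 5*p)/(a^2 - 14*a*p + 49*p^2)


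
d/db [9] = 0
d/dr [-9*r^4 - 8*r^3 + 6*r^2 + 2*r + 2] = -36*r^3 - 24*r^2 + 12*r + 2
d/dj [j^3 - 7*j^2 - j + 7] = 3*j^2 - 14*j - 1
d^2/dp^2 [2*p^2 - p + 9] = 4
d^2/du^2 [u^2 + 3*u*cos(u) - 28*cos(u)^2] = -3*u*cos(u) - 112*sin(u)^2 - 6*sin(u) + 58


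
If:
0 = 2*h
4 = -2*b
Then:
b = -2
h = 0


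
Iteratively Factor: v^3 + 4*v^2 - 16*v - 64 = (v - 4)*(v^2 + 8*v + 16) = (v - 4)*(v + 4)*(v + 4)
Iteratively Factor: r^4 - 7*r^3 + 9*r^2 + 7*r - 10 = (r - 1)*(r^3 - 6*r^2 + 3*r + 10) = (r - 1)*(r + 1)*(r^2 - 7*r + 10) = (r - 2)*(r - 1)*(r + 1)*(r - 5)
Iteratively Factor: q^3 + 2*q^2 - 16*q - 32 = (q - 4)*(q^2 + 6*q + 8) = (q - 4)*(q + 2)*(q + 4)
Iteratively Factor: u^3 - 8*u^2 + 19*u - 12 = (u - 3)*(u^2 - 5*u + 4) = (u - 4)*(u - 3)*(u - 1)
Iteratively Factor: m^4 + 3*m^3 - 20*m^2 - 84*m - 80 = (m + 2)*(m^3 + m^2 - 22*m - 40) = (m + 2)*(m + 4)*(m^2 - 3*m - 10) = (m - 5)*(m + 2)*(m + 4)*(m + 2)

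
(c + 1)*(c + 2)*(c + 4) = c^3 + 7*c^2 + 14*c + 8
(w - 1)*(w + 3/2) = w^2 + w/2 - 3/2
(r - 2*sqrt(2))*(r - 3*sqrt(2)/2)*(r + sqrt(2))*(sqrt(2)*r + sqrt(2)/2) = sqrt(2)*r^4 - 5*r^3 + sqrt(2)*r^3/2 - 5*r^2/2 - sqrt(2)*r^2 - sqrt(2)*r/2 + 12*r + 6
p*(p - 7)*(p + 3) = p^3 - 4*p^2 - 21*p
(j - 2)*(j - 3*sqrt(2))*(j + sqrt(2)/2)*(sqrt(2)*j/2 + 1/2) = sqrt(2)*j^4/2 - 2*j^3 - sqrt(2)*j^3 - 11*sqrt(2)*j^2/4 + 4*j^2 - 3*j/2 + 11*sqrt(2)*j/2 + 3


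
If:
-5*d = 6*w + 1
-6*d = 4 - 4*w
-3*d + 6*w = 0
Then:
No Solution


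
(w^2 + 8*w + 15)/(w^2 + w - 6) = (w + 5)/(w - 2)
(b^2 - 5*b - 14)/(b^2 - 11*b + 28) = (b + 2)/(b - 4)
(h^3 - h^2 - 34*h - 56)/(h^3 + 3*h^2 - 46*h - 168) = (h + 2)/(h + 6)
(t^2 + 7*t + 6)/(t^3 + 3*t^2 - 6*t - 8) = (t + 6)/(t^2 + 2*t - 8)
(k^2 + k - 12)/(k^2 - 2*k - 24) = (k - 3)/(k - 6)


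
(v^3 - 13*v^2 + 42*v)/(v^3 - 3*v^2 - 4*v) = (-v^2 + 13*v - 42)/(-v^2 + 3*v + 4)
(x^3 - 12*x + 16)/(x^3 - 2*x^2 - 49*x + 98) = (x^2 + 2*x - 8)/(x^2 - 49)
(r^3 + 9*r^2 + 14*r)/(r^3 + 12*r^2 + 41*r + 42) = r/(r + 3)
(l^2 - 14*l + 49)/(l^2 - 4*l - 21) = (l - 7)/(l + 3)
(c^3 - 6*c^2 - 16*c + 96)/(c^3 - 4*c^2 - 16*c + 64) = (c - 6)/(c - 4)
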